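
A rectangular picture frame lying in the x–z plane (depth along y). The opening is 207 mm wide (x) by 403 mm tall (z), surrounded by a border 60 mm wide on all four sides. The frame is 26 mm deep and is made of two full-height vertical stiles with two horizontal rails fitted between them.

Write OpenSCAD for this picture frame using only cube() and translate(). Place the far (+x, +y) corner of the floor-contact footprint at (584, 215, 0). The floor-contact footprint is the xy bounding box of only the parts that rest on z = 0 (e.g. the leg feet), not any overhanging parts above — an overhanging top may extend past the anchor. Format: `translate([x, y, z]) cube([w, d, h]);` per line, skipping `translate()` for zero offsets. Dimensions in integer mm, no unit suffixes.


translate([257, 189, 0]) cube([60, 26, 523]);
translate([524, 189, 0]) cube([60, 26, 523]);
translate([317, 189, 0]) cube([207, 26, 60]);
translate([317, 189, 463]) cube([207, 26, 60]);


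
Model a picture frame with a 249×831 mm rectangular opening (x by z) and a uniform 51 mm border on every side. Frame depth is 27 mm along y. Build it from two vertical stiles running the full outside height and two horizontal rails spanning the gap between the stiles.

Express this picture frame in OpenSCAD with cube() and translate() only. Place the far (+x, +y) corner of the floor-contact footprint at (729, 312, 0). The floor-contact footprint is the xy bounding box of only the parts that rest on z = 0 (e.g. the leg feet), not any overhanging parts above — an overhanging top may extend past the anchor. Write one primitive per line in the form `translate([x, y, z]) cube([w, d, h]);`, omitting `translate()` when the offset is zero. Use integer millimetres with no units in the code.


translate([378, 285, 0]) cube([51, 27, 933]);
translate([678, 285, 0]) cube([51, 27, 933]);
translate([429, 285, 0]) cube([249, 27, 51]);
translate([429, 285, 882]) cube([249, 27, 51]);


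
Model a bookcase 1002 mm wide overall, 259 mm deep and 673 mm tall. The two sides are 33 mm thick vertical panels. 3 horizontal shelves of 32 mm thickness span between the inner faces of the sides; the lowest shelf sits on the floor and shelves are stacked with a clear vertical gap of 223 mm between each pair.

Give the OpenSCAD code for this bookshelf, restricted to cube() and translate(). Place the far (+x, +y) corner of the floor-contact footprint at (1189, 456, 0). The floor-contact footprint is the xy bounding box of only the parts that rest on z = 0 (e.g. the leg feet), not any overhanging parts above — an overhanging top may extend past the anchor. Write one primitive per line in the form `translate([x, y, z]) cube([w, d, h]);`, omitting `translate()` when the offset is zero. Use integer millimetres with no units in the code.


translate([187, 197, 0]) cube([33, 259, 673]);
translate([1156, 197, 0]) cube([33, 259, 673]);
translate([220, 197, 0]) cube([936, 259, 32]);
translate([220, 197, 255]) cube([936, 259, 32]);
translate([220, 197, 510]) cube([936, 259, 32]);


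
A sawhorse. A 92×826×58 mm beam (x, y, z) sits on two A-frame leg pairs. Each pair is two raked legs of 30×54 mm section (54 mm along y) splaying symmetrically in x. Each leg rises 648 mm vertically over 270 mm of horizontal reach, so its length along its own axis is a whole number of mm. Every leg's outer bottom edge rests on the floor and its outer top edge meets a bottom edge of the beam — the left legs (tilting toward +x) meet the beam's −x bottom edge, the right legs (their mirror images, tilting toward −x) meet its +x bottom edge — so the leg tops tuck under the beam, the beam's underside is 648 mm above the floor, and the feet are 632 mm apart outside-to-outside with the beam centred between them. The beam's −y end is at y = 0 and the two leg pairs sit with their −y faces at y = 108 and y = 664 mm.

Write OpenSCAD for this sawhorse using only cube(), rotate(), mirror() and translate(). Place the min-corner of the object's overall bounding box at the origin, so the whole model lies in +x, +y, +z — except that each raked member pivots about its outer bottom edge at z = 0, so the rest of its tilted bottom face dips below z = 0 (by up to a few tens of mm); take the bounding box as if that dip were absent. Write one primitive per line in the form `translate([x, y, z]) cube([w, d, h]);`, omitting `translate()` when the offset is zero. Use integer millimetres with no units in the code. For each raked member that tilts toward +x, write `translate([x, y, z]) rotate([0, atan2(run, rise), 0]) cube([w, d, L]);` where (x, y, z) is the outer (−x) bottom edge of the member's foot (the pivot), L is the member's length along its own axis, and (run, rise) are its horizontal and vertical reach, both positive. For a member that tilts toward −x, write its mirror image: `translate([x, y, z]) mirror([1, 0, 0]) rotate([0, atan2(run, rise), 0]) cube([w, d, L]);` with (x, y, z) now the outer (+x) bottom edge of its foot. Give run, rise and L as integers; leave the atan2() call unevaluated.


translate([270, 0, 648]) cube([92, 826, 58]);
translate([0, 108, 0]) rotate([0, atan2(270, 648), 0]) cube([30, 54, 702]);
translate([632, 108, 0]) mirror([1, 0, 0]) rotate([0, atan2(270, 648), 0]) cube([30, 54, 702]);
translate([0, 664, 0]) rotate([0, atan2(270, 648), 0]) cube([30, 54, 702]);
translate([632, 664, 0]) mirror([1, 0, 0]) rotate([0, atan2(270, 648), 0]) cube([30, 54, 702]);


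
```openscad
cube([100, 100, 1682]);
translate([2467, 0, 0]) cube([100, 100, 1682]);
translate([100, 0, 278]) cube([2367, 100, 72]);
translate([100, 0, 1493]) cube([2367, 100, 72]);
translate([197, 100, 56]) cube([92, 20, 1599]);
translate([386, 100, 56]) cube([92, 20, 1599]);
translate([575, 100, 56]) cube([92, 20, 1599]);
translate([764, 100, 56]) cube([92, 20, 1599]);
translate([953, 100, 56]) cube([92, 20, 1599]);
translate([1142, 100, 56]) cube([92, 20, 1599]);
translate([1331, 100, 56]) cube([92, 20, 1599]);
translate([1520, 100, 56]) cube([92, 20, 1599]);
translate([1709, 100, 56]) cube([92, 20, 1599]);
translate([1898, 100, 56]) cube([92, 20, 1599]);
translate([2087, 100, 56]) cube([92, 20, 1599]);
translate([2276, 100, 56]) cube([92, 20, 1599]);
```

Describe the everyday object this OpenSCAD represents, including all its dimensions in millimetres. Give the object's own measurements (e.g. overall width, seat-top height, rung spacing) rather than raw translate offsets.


A fence section. Two 100×100 mm posts, 1682 mm tall, stand on the floor with a clear span of 2367 mm between their inner faces. Two horizontal rails of 100×72 mm section span the gap between the posts with their undersides at z = 278 mm and z = 1493 mm, flush with the posts' −y face. 12 pickets, each 92 mm wide, 20 mm thick and 1599 mm tall, are fixed to the +y face of the rails with their bottoms at z = 56 mm, spaced across the span with a 97 mm gap after the −x post and between neighbouring pickets, with 99 mm left before the +x post.


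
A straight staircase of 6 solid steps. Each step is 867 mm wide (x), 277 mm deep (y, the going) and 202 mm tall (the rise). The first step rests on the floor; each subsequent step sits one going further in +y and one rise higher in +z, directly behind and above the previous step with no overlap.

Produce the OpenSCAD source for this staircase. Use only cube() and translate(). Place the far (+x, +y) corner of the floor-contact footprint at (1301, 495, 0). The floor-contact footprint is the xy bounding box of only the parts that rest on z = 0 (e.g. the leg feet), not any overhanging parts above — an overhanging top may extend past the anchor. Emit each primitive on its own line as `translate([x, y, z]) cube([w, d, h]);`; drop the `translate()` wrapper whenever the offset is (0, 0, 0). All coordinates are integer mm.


translate([434, 218, 0]) cube([867, 277, 202]);
translate([434, 495, 202]) cube([867, 277, 202]);
translate([434, 772, 404]) cube([867, 277, 202]);
translate([434, 1049, 606]) cube([867, 277, 202]);
translate([434, 1326, 808]) cube([867, 277, 202]);
translate([434, 1603, 1010]) cube([867, 277, 202]);


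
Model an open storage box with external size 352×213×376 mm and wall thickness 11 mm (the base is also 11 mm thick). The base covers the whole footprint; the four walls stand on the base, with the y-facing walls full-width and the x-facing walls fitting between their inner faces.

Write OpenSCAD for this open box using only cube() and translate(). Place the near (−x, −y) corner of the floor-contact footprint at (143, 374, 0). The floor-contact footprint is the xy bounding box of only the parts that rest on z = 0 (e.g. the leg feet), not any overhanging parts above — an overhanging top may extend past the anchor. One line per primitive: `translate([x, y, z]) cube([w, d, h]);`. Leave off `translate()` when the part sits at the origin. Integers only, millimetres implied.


translate([143, 374, 0]) cube([352, 213, 11]);
translate([143, 374, 11]) cube([352, 11, 365]);
translate([143, 576, 11]) cube([352, 11, 365]);
translate([143, 385, 11]) cube([11, 191, 365]);
translate([484, 385, 11]) cube([11, 191, 365]);


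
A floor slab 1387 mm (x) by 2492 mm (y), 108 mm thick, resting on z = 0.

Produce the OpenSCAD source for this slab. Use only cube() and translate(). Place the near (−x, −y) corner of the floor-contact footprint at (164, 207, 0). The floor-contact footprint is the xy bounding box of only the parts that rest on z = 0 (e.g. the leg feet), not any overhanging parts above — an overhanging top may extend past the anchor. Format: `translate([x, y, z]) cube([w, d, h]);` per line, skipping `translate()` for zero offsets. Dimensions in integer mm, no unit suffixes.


translate([164, 207, 0]) cube([1387, 2492, 108]);


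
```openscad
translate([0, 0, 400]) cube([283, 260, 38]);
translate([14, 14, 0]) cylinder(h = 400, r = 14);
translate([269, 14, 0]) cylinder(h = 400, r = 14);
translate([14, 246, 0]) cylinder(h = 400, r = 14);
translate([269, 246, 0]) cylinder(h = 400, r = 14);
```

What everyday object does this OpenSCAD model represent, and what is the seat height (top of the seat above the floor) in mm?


A stool. The seat height is 438 mm.

A 283×260×38 slab at z = 400 on four corner cylinders — a stool. The seat top is 400 + 38 = 438 mm.


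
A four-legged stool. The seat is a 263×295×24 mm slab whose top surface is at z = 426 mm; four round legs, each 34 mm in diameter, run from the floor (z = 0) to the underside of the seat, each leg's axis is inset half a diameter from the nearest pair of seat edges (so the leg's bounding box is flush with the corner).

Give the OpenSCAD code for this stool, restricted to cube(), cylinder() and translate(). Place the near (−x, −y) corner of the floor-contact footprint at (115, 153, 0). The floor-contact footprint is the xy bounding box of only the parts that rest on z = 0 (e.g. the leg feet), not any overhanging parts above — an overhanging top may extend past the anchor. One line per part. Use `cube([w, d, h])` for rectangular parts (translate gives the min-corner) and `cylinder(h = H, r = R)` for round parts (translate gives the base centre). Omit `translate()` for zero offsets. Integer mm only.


translate([115, 153, 402]) cube([263, 295, 24]);
translate([132, 170, 0]) cylinder(h = 402, r = 17);
translate([361, 170, 0]) cylinder(h = 402, r = 17);
translate([132, 431, 0]) cylinder(h = 402, r = 17);
translate([361, 431, 0]) cylinder(h = 402, r = 17);


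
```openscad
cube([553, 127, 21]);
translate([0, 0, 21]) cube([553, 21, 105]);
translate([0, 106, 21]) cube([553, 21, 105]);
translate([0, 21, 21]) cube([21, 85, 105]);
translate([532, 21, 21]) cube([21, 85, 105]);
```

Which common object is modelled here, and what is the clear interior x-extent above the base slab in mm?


An open box. The internal width is 511 mm.

A 553×127 base slab with four walls standing on it — an open box. The base is 553 mm wide and the walls are 21 mm thick, so the internal width is 553 − 2 × 21 = 511 mm.


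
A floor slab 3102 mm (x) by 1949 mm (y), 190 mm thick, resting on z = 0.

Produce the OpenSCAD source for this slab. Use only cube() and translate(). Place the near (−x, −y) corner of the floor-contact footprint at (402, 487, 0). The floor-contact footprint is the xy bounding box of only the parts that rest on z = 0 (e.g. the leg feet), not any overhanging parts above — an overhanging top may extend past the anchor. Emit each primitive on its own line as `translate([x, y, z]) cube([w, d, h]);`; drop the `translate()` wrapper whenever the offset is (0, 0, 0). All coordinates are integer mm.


translate([402, 487, 0]) cube([3102, 1949, 190]);


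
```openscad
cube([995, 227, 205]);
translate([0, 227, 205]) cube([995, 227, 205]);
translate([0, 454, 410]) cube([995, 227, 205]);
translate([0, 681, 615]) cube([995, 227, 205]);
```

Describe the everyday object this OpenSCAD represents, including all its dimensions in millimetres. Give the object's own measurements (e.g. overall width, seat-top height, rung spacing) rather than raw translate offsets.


A straight staircase of 4 solid steps. Each step is 995 mm wide (x), 227 mm deep (y, the going) and 205 mm tall (the rise). The first step rests on the floor; each subsequent step sits one going further in +y and one rise higher in +z, directly behind and above the previous step with no overlap.


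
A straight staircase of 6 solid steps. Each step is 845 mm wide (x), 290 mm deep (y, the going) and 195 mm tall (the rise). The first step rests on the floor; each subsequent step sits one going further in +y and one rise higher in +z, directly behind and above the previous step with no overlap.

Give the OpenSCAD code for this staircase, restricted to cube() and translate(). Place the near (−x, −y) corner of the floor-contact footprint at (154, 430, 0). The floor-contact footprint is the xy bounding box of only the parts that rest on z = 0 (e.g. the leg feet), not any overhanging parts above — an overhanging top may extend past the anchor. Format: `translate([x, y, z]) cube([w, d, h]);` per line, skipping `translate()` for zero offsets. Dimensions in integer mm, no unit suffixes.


translate([154, 430, 0]) cube([845, 290, 195]);
translate([154, 720, 195]) cube([845, 290, 195]);
translate([154, 1010, 390]) cube([845, 290, 195]);
translate([154, 1300, 585]) cube([845, 290, 195]);
translate([154, 1590, 780]) cube([845, 290, 195]);
translate([154, 1880, 975]) cube([845, 290, 195]);


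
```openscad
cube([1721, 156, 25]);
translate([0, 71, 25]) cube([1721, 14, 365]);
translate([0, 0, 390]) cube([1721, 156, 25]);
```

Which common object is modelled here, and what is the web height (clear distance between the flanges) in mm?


An I-beam. The web height is 365 mm.

Two wide flanges with a thin centred web — an I-beam. Overall 415 mm minus two 25 mm flanges gives a web of 415 − 2·25 = 365 mm.


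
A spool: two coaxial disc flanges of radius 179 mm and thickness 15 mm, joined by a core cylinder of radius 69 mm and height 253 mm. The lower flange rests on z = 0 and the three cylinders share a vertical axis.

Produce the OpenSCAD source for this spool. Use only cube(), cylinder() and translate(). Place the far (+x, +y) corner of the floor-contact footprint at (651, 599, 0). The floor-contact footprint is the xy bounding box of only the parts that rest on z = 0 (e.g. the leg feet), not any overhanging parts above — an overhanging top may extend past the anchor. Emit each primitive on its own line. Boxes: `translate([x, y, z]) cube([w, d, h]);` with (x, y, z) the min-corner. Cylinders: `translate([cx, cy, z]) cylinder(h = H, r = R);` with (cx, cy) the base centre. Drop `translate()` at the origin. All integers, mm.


translate([472, 420, 0]) cylinder(h = 15, r = 179);
translate([472, 420, 15]) cylinder(h = 253, r = 69);
translate([472, 420, 268]) cylinder(h = 15, r = 179);


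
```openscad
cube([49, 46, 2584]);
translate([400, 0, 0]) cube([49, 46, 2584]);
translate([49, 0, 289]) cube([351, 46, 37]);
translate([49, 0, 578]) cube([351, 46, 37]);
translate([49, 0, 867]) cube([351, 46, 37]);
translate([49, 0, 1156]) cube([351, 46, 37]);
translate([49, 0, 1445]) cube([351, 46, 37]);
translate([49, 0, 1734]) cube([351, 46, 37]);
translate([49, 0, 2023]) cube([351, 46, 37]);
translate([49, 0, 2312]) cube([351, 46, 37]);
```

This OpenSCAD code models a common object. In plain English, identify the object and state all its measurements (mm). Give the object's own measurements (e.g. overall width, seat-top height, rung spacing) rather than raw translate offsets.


A straight ladder. Two 49×46 mm vertical rails, 2584 mm tall, stand 449 mm apart (outside-to-outside) with their front faces coplanar on the −y side. 8 rungs, each 46 mm deep and 37 mm tall, span between the inner faces of the rails, front faces flush with the rails. The lowest rung's underside is at z = 289 mm and rungs are spaced 289 mm apart (underside to underside).


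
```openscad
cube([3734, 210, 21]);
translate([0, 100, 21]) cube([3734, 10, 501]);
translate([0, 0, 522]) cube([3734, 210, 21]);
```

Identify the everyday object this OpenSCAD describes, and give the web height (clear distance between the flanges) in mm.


An I-beam. The web height is 501 mm.

Two wide flanges with a thin centred web — an I-beam. Overall 543 mm minus two 21 mm flanges gives a web of 543 − 2·21 = 501 mm.


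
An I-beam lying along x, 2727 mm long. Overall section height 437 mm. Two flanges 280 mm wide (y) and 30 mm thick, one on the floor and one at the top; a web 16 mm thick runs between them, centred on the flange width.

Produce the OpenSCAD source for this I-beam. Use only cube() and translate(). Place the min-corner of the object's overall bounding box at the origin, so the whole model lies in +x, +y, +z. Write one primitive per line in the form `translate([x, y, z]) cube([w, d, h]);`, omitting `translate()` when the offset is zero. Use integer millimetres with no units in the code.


cube([2727, 280, 30]);
translate([0, 132, 30]) cube([2727, 16, 377]);
translate([0, 0, 407]) cube([2727, 280, 30]);


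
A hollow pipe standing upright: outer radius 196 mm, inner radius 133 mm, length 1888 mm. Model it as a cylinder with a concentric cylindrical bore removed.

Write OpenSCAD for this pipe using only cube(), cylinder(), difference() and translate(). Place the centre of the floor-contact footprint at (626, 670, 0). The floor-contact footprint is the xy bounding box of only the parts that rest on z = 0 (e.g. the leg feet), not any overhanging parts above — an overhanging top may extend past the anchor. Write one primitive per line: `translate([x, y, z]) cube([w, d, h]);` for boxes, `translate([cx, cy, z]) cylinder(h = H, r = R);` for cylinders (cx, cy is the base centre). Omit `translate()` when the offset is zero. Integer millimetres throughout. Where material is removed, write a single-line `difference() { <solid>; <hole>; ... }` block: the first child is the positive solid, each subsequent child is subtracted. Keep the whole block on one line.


difference() { translate([626, 670, 0]) cylinder(h = 1888, r = 196); translate([626, 670, 0]) cylinder(h = 1888, r = 133); }


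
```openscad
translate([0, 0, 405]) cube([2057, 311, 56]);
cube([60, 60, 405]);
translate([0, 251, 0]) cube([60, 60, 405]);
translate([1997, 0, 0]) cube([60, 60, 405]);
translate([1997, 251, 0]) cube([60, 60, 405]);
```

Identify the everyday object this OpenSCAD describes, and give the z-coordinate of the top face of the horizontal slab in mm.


A bench. The seat-top height is 461 mm.

A long slab on four corner posts — a bench. The slab sits at z = 405 with thickness 56, so the top is 405 + 56 = 461 mm.


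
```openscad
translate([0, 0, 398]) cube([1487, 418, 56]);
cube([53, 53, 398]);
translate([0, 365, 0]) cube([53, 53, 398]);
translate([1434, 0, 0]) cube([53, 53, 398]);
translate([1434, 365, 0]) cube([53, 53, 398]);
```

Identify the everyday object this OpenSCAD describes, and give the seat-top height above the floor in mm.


A bench. The seat-top height is 454 mm.

A long slab on four corner posts — a bench. The slab sits at z = 398 with thickness 56, so the top is 398 + 56 = 454 mm.


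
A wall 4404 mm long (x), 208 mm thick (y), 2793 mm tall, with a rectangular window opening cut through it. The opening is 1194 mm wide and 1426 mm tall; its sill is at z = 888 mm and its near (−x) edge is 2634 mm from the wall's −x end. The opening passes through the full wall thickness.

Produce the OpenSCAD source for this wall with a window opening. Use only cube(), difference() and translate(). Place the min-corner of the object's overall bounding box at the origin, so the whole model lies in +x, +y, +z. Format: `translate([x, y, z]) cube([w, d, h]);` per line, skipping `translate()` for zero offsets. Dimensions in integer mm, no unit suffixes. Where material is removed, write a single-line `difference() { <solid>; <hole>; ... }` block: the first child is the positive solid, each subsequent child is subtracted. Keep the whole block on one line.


difference() { cube([4404, 208, 2793]); translate([2634, 0, 888]) cube([1194, 208, 1426]); }


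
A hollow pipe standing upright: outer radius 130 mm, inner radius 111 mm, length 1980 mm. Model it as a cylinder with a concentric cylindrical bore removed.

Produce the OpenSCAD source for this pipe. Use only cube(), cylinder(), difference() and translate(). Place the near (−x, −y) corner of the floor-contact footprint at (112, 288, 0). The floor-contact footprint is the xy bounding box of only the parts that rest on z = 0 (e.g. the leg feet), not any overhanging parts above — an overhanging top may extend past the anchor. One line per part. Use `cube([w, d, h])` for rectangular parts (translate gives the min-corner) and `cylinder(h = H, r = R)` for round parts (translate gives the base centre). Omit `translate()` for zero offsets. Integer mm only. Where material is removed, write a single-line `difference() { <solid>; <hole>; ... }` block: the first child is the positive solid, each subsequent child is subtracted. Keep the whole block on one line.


difference() { translate([242, 418, 0]) cylinder(h = 1980, r = 130); translate([242, 418, 0]) cylinder(h = 1980, r = 111); }


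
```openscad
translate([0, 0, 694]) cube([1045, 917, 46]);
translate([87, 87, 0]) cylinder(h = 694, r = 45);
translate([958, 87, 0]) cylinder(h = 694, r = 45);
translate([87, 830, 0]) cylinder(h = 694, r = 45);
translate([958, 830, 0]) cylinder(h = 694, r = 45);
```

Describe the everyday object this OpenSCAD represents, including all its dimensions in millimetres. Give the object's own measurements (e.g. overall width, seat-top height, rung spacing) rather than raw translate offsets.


A rectangular dining table. The top is 1045×917×46 mm with its upper surface at z = 740 mm. It stands on four round legs of 90 mm diameter, each leg's bounding box inset 42 mm from the nearest pair of top edges, running from the floor to the underside of the top.


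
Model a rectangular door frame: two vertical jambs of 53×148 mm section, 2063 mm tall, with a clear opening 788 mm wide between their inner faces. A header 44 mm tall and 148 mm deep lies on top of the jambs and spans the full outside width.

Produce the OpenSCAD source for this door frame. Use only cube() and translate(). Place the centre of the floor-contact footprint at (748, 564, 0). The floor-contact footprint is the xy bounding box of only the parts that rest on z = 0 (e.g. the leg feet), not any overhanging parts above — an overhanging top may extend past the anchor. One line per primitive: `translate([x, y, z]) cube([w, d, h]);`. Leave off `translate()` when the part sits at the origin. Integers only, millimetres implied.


translate([301, 490, 0]) cube([53, 148, 2063]);
translate([1142, 490, 0]) cube([53, 148, 2063]);
translate([301, 490, 2063]) cube([894, 148, 44]);


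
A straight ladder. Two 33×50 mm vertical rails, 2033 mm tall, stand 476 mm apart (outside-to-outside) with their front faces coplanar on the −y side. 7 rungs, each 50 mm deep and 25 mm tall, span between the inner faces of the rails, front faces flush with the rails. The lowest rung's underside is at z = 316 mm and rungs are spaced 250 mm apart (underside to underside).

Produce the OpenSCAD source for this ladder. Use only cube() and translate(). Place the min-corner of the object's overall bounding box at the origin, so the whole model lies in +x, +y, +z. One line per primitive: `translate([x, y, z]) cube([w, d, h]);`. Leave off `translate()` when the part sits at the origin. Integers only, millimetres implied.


// rung span = 476 - 2*33 = 410
// rung[k] z = 316 + k*250
cube([33, 50, 2033]);
translate([443, 0, 0]) cube([33, 50, 2033]);
translate([33, 0, 316]) cube([410, 50, 25]);
translate([33, 0, 566]) cube([410, 50, 25]);
translate([33, 0, 816]) cube([410, 50, 25]);
translate([33, 0, 1066]) cube([410, 50, 25]);
translate([33, 0, 1316]) cube([410, 50, 25]);
translate([33, 0, 1566]) cube([410, 50, 25]);
translate([33, 0, 1816]) cube([410, 50, 25]);


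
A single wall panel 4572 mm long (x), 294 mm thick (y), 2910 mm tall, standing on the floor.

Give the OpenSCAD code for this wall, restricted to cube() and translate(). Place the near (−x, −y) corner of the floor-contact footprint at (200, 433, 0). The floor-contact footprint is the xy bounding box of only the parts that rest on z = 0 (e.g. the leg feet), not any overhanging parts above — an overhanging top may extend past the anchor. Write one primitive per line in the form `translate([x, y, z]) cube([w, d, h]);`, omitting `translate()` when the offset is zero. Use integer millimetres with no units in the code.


translate([200, 433, 0]) cube([4572, 294, 2910]);


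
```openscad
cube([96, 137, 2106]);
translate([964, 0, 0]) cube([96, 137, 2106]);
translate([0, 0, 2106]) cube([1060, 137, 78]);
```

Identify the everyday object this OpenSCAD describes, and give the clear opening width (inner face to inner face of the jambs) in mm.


A door frame. The clear opening width is 868 mm.

Two 2106 mm tall posts with a header on top — a door frame. The left jamb is 96 mm wide at x = 0; the right jamb starts at x = 964. The clear opening is 964 − 96 = 868 mm.


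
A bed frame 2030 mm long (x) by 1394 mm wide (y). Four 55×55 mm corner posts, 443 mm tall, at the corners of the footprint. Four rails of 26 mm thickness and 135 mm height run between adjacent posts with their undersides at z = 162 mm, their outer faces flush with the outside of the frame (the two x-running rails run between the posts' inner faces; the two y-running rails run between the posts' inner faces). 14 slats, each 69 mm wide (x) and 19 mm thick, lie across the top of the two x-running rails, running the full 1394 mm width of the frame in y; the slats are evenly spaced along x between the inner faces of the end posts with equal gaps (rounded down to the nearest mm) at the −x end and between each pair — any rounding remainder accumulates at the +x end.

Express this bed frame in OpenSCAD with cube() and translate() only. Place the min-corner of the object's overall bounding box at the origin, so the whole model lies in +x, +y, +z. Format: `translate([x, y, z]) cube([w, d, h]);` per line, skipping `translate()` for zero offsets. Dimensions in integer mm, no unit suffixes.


// slat z = rail_z + rail_h = 162 + 135 = 297
// slat gap = ⌊(1920 − 14·69) / 15⌋ = 63
cube([55, 55, 443]);
translate([0, 1339, 0]) cube([55, 55, 443]);
translate([1975, 0, 0]) cube([55, 55, 443]);
translate([1975, 1339, 0]) cube([55, 55, 443]);
translate([55, 0, 162]) cube([1920, 26, 135]);
translate([55, 1368, 162]) cube([1920, 26, 135]);
translate([0, 55, 162]) cube([26, 1284, 135]);
translate([2004, 55, 162]) cube([26, 1284, 135]);
translate([118, 0, 297]) cube([69, 1394, 19]);
translate([250, 0, 297]) cube([69, 1394, 19]);
translate([382, 0, 297]) cube([69, 1394, 19]);
translate([514, 0, 297]) cube([69, 1394, 19]);
translate([646, 0, 297]) cube([69, 1394, 19]);
translate([778, 0, 297]) cube([69, 1394, 19]);
translate([910, 0, 297]) cube([69, 1394, 19]);
translate([1042, 0, 297]) cube([69, 1394, 19]);
translate([1174, 0, 297]) cube([69, 1394, 19]);
translate([1306, 0, 297]) cube([69, 1394, 19]);
translate([1438, 0, 297]) cube([69, 1394, 19]);
translate([1570, 0, 297]) cube([69, 1394, 19]);
translate([1702, 0, 297]) cube([69, 1394, 19]);
translate([1834, 0, 297]) cube([69, 1394, 19]);


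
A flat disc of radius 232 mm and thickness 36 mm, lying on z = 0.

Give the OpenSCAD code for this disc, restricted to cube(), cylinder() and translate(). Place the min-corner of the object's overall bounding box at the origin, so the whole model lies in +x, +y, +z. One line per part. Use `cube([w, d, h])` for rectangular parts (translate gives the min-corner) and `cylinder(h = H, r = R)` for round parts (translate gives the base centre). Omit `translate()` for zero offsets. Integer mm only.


translate([232, 232, 0]) cylinder(h = 36, r = 232);


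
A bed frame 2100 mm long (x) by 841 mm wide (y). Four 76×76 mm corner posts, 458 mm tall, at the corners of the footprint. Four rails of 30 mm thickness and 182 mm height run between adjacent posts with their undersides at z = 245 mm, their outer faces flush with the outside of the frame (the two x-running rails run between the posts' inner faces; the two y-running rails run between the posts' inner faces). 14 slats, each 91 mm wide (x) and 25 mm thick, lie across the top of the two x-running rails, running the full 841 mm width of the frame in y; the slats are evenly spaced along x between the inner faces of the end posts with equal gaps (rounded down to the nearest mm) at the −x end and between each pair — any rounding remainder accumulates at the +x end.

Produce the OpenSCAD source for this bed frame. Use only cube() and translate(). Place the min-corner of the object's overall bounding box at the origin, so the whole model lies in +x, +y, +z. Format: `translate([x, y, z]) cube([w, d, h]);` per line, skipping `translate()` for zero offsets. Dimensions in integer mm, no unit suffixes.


// slat z = rail_z + rail_h = 245 + 182 = 427
// slat gap = ⌊(1948 − 14·91) / 15⌋ = 44
cube([76, 76, 458]);
translate([0, 765, 0]) cube([76, 76, 458]);
translate([2024, 0, 0]) cube([76, 76, 458]);
translate([2024, 765, 0]) cube([76, 76, 458]);
translate([76, 0, 245]) cube([1948, 30, 182]);
translate([76, 811, 245]) cube([1948, 30, 182]);
translate([0, 76, 245]) cube([30, 689, 182]);
translate([2070, 76, 245]) cube([30, 689, 182]);
translate([120, 0, 427]) cube([91, 841, 25]);
translate([255, 0, 427]) cube([91, 841, 25]);
translate([390, 0, 427]) cube([91, 841, 25]);
translate([525, 0, 427]) cube([91, 841, 25]);
translate([660, 0, 427]) cube([91, 841, 25]);
translate([795, 0, 427]) cube([91, 841, 25]);
translate([930, 0, 427]) cube([91, 841, 25]);
translate([1065, 0, 427]) cube([91, 841, 25]);
translate([1200, 0, 427]) cube([91, 841, 25]);
translate([1335, 0, 427]) cube([91, 841, 25]);
translate([1470, 0, 427]) cube([91, 841, 25]);
translate([1605, 0, 427]) cube([91, 841, 25]);
translate([1740, 0, 427]) cube([91, 841, 25]);
translate([1875, 0, 427]) cube([91, 841, 25]);


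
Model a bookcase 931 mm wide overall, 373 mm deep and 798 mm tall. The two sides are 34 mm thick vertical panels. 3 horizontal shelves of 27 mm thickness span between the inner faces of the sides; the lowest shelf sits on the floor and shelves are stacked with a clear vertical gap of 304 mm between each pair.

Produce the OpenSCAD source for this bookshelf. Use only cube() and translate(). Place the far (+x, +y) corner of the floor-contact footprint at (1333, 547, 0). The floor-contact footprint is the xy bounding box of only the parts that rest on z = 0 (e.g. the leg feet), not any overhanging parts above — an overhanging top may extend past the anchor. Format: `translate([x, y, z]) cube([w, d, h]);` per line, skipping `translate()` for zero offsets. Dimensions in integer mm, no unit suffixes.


translate([402, 174, 0]) cube([34, 373, 798]);
translate([1299, 174, 0]) cube([34, 373, 798]);
translate([436, 174, 0]) cube([863, 373, 27]);
translate([436, 174, 331]) cube([863, 373, 27]);
translate([436, 174, 662]) cube([863, 373, 27]);


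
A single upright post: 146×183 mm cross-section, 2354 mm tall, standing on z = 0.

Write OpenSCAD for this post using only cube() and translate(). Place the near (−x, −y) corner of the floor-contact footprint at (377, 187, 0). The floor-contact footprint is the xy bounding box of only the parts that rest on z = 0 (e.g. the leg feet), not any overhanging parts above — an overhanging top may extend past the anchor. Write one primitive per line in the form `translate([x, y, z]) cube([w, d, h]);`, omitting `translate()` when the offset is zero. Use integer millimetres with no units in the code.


translate([377, 187, 0]) cube([146, 183, 2354]);


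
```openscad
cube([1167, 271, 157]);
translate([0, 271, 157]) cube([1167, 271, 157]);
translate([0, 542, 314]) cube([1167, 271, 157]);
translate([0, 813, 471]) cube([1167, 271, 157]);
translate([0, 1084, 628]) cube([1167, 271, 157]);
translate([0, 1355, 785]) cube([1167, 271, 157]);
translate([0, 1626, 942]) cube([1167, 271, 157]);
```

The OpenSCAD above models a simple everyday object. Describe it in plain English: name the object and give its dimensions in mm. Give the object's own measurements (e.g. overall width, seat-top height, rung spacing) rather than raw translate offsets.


A straight staircase of 7 solid steps. Each step is 1167 mm wide (x), 271 mm deep (y, the going) and 157 mm tall (the rise). The first step rests on the floor; each subsequent step sits one going further in +y and one rise higher in +z, directly behind and above the previous step with no overlap.


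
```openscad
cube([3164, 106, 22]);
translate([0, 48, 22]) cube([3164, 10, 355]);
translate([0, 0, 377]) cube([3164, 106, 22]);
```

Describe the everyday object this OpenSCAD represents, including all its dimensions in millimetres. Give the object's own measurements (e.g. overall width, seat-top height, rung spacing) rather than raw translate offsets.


An I-beam lying along x, 3164 mm long. Overall section height 399 mm. Two flanges 106 mm wide (y) and 22 mm thick, one on the floor and one at the top; a web 10 mm thick runs between them, centred on the flange width.


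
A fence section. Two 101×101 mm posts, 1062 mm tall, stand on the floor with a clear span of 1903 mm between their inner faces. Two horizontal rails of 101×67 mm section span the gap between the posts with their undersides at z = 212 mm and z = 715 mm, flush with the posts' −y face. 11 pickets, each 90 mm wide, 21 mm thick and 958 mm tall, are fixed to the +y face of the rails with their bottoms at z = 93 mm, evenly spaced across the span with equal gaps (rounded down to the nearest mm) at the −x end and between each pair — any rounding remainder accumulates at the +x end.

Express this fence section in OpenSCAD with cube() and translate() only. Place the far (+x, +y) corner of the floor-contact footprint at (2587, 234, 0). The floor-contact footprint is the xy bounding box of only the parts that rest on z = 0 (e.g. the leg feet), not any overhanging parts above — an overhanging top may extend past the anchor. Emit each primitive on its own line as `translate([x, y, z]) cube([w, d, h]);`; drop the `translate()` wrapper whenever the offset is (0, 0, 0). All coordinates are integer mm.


translate([482, 133, 0]) cube([101, 101, 1062]);
translate([2486, 133, 0]) cube([101, 101, 1062]);
translate([583, 133, 212]) cube([1903, 101, 67]);
translate([583, 133, 715]) cube([1903, 101, 67]);
translate([659, 234, 93]) cube([90, 21, 958]);
translate([825, 234, 93]) cube([90, 21, 958]);
translate([991, 234, 93]) cube([90, 21, 958]);
translate([1157, 234, 93]) cube([90, 21, 958]);
translate([1323, 234, 93]) cube([90, 21, 958]);
translate([1489, 234, 93]) cube([90, 21, 958]);
translate([1655, 234, 93]) cube([90, 21, 958]);
translate([1821, 234, 93]) cube([90, 21, 958]);
translate([1987, 234, 93]) cube([90, 21, 958]);
translate([2153, 234, 93]) cube([90, 21, 958]);
translate([2319, 234, 93]) cube([90, 21, 958]);


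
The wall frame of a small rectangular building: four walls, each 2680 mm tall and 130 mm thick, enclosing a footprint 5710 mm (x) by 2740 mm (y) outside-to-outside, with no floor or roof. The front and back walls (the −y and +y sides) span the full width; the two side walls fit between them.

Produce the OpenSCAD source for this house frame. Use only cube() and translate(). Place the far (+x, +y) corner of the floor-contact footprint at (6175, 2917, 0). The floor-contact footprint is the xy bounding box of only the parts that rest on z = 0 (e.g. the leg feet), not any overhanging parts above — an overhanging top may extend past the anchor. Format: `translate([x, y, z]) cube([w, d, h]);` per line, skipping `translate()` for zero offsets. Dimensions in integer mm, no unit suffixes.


translate([465, 177, 0]) cube([5710, 130, 2680]);
translate([465, 2787, 0]) cube([5710, 130, 2680]);
translate([465, 307, 0]) cube([130, 2480, 2680]);
translate([6045, 307, 0]) cube([130, 2480, 2680]);


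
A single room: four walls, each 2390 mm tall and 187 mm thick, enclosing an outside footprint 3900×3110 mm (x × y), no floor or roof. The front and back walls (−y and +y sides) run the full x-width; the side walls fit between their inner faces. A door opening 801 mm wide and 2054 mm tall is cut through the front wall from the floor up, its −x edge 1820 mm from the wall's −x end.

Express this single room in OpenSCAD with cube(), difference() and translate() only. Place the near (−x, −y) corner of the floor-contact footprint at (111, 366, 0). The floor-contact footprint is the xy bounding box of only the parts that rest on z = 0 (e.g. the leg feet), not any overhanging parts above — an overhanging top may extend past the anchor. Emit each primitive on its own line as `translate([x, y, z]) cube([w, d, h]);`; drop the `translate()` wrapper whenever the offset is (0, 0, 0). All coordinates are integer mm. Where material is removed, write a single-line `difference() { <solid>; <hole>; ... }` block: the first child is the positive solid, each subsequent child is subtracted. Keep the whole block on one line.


difference() { translate([111, 366, 0]) cube([3900, 187, 2390]); translate([1931, 366, 0]) cube([801, 187, 2054]); }
translate([111, 3289, 0]) cube([3900, 187, 2390]);
translate([111, 553, 0]) cube([187, 2736, 2390]);
translate([3824, 553, 0]) cube([187, 2736, 2390]);


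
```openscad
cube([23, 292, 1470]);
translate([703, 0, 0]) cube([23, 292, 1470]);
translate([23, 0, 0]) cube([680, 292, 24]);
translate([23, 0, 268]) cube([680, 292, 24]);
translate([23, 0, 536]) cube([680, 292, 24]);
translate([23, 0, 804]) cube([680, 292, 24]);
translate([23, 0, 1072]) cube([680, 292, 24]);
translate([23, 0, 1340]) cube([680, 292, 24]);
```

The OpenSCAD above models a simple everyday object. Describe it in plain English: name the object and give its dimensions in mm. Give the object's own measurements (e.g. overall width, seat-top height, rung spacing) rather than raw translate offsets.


An open bookshelf. Two side panels, each 23 mm thick, 292 mm deep and 1470 mm tall, stand 726 mm apart (outside-to-outside). Between them sit 6 shelves, each 24 mm thick and 292 mm deep, spanning the full gap between the sides. The bottom shelf rests on the floor (its underside at z = 0) and the clear gap between one shelf's top and the next shelf's underside is 244 mm.


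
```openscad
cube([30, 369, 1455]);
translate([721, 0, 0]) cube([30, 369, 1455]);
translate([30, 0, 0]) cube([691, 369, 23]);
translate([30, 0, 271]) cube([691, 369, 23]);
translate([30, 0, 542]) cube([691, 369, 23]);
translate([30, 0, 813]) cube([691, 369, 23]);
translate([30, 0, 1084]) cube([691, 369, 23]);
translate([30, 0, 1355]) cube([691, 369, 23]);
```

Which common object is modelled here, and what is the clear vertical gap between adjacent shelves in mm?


A bookshelf. The clear shelf gap is 248 mm.

Two tall side panels with 6 horizontal boards between them — a bookshelf. The first two shelf undersides are at z = 0 and z = 271; with shelf thickness 23, the clear gap is 271 − 0 − 23 = 248 mm.
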